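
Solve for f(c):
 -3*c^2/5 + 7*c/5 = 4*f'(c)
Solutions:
 f(c) = C1 - c^3/20 + 7*c^2/40


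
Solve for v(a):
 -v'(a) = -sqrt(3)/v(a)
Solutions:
 v(a) = -sqrt(C1 + 2*sqrt(3)*a)
 v(a) = sqrt(C1 + 2*sqrt(3)*a)


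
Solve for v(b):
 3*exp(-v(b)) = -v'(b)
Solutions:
 v(b) = log(C1 - 3*b)


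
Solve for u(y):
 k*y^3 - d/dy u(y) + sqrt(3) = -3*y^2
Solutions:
 u(y) = C1 + k*y^4/4 + y^3 + sqrt(3)*y


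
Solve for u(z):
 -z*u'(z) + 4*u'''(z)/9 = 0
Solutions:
 u(z) = C1 + Integral(C2*airyai(2^(1/3)*3^(2/3)*z/2) + C3*airybi(2^(1/3)*3^(2/3)*z/2), z)


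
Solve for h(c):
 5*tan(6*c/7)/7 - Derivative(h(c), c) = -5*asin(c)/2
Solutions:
 h(c) = C1 + 5*c*asin(c)/2 + 5*sqrt(1 - c^2)/2 - 5*log(cos(6*c/7))/6


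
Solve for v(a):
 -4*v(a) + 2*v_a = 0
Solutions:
 v(a) = C1*exp(2*a)


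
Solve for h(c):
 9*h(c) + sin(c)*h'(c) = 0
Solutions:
 h(c) = C1*sqrt(cos(c) + 1)*(cos(c)^4 + 4*cos(c)^3 + 6*cos(c)^2 + 4*cos(c) + 1)/(sqrt(cos(c) - 1)*(cos(c)^4 - 4*cos(c)^3 + 6*cos(c)^2 - 4*cos(c) + 1))


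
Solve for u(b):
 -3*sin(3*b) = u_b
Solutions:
 u(b) = C1 + cos(3*b)


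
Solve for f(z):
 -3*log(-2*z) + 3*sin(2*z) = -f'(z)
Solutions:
 f(z) = C1 + 3*z*log(-z) - 3*z + 3*z*log(2) + 3*cos(2*z)/2


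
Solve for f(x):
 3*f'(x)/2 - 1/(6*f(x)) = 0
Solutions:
 f(x) = -sqrt(C1 + 2*x)/3
 f(x) = sqrt(C1 + 2*x)/3


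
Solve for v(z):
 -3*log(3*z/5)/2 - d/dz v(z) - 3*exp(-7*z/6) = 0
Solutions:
 v(z) = C1 - 3*z*log(z)/2 + 3*z*(-log(3) + 1 + log(5))/2 + 18*exp(-7*z/6)/7


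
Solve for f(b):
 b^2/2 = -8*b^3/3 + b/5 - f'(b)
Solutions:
 f(b) = C1 - 2*b^4/3 - b^3/6 + b^2/10


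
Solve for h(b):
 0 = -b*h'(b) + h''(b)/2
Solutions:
 h(b) = C1 + C2*erfi(b)


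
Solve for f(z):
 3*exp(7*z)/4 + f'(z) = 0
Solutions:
 f(z) = C1 - 3*exp(7*z)/28


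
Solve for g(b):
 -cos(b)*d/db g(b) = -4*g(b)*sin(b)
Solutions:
 g(b) = C1/cos(b)^4


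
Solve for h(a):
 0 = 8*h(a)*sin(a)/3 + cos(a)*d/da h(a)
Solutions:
 h(a) = C1*cos(a)^(8/3)


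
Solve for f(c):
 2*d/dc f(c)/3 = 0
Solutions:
 f(c) = C1


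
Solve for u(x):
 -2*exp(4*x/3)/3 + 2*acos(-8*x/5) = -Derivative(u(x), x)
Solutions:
 u(x) = C1 - 2*x*acos(-8*x/5) - sqrt(25 - 64*x^2)/4 + exp(4*x/3)/2


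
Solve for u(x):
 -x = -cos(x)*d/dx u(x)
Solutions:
 u(x) = C1 + Integral(x/cos(x), x)


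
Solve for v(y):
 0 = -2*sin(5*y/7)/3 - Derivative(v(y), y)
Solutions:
 v(y) = C1 + 14*cos(5*y/7)/15


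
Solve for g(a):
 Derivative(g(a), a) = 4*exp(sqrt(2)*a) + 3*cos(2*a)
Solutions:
 g(a) = C1 + 2*sqrt(2)*exp(sqrt(2)*a) + 3*sin(2*a)/2


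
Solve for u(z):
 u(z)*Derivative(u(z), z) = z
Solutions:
 u(z) = -sqrt(C1 + z^2)
 u(z) = sqrt(C1 + z^2)


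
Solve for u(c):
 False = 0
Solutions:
 u(c) = C1 + zoo*c - 16*log(cos(c/2))/3


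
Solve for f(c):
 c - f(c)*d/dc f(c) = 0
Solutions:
 f(c) = -sqrt(C1 + c^2)
 f(c) = sqrt(C1 + c^2)


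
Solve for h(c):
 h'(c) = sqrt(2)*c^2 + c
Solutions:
 h(c) = C1 + sqrt(2)*c^3/3 + c^2/2


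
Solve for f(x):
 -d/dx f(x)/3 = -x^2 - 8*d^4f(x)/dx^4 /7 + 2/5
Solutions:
 f(x) = C1 + C4*exp(3^(2/3)*7^(1/3)*x/6) + x^3 - 6*x/5 + (C2*sin(3^(1/6)*7^(1/3)*x/4) + C3*cos(3^(1/6)*7^(1/3)*x/4))*exp(-3^(2/3)*7^(1/3)*x/12)


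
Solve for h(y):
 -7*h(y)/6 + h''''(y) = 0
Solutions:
 h(y) = C1*exp(-6^(3/4)*7^(1/4)*y/6) + C2*exp(6^(3/4)*7^(1/4)*y/6) + C3*sin(6^(3/4)*7^(1/4)*y/6) + C4*cos(6^(3/4)*7^(1/4)*y/6)


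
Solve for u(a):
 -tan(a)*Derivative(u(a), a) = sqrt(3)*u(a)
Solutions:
 u(a) = C1/sin(a)^(sqrt(3))


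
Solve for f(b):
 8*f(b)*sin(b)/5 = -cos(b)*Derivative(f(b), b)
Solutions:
 f(b) = C1*cos(b)^(8/5)


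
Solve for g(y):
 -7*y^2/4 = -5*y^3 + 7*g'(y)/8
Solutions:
 g(y) = C1 + 10*y^4/7 - 2*y^3/3


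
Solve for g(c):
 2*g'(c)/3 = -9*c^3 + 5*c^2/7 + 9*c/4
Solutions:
 g(c) = C1 - 27*c^4/8 + 5*c^3/14 + 27*c^2/16


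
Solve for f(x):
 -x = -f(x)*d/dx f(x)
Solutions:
 f(x) = -sqrt(C1 + x^2)
 f(x) = sqrt(C1 + x^2)


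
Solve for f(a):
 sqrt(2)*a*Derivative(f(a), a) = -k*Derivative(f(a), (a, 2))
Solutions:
 f(a) = C1 + C2*sqrt(k)*erf(2^(3/4)*a*sqrt(1/k)/2)


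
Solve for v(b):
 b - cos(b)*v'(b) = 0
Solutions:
 v(b) = C1 + Integral(b/cos(b), b)


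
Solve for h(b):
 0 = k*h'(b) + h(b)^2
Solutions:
 h(b) = k/(C1*k + b)


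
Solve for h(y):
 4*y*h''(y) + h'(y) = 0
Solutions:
 h(y) = C1 + C2*y^(3/4)


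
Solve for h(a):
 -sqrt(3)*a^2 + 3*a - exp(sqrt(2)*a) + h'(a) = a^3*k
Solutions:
 h(a) = C1 + a^4*k/4 + sqrt(3)*a^3/3 - 3*a^2/2 + sqrt(2)*exp(sqrt(2)*a)/2


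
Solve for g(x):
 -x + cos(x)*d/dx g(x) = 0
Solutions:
 g(x) = C1 + Integral(x/cos(x), x)


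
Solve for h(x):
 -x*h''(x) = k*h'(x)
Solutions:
 h(x) = C1 + x^(1 - re(k))*(C2*sin(log(x)*Abs(im(k))) + C3*cos(log(x)*im(k)))


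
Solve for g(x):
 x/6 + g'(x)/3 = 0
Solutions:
 g(x) = C1 - x^2/4


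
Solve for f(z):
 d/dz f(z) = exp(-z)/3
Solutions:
 f(z) = C1 - exp(-z)/3


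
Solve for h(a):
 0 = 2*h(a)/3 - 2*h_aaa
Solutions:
 h(a) = C3*exp(3^(2/3)*a/3) + (C1*sin(3^(1/6)*a/2) + C2*cos(3^(1/6)*a/2))*exp(-3^(2/3)*a/6)


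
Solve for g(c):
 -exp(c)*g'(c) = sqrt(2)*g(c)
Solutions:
 g(c) = C1*exp(sqrt(2)*exp(-c))


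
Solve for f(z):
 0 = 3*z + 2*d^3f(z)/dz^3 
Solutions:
 f(z) = C1 + C2*z + C3*z^2 - z^4/16


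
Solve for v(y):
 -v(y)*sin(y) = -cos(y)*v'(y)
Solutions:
 v(y) = C1/cos(y)


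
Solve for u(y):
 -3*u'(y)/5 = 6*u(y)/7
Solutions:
 u(y) = C1*exp(-10*y/7)


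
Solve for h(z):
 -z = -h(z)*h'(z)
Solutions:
 h(z) = -sqrt(C1 + z^2)
 h(z) = sqrt(C1 + z^2)


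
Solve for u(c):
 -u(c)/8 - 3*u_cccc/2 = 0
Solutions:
 u(c) = (C1*sin(3^(3/4)*c/6) + C2*cos(3^(3/4)*c/6))*exp(-3^(3/4)*c/6) + (C3*sin(3^(3/4)*c/6) + C4*cos(3^(3/4)*c/6))*exp(3^(3/4)*c/6)


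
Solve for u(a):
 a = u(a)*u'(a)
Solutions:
 u(a) = -sqrt(C1 + a^2)
 u(a) = sqrt(C1 + a^2)


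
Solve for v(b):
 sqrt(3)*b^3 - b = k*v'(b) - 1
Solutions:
 v(b) = C1 + sqrt(3)*b^4/(4*k) - b^2/(2*k) + b/k


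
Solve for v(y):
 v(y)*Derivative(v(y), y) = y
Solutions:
 v(y) = -sqrt(C1 + y^2)
 v(y) = sqrt(C1 + y^2)


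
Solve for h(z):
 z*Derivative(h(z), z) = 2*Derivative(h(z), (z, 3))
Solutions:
 h(z) = C1 + Integral(C2*airyai(2^(2/3)*z/2) + C3*airybi(2^(2/3)*z/2), z)


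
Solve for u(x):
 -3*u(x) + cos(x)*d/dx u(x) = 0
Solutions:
 u(x) = C1*(sin(x) + 1)^(3/2)/(sin(x) - 1)^(3/2)


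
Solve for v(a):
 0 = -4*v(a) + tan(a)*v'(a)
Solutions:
 v(a) = C1*sin(a)^4


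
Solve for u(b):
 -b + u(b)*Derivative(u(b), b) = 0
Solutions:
 u(b) = -sqrt(C1 + b^2)
 u(b) = sqrt(C1 + b^2)


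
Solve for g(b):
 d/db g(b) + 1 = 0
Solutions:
 g(b) = C1 - b


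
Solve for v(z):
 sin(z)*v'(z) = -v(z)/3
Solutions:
 v(z) = C1*(cos(z) + 1)^(1/6)/(cos(z) - 1)^(1/6)


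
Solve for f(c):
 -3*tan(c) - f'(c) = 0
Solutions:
 f(c) = C1 + 3*log(cos(c))


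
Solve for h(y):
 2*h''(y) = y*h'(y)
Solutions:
 h(y) = C1 + C2*erfi(y/2)


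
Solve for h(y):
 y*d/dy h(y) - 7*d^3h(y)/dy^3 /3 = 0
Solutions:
 h(y) = C1 + Integral(C2*airyai(3^(1/3)*7^(2/3)*y/7) + C3*airybi(3^(1/3)*7^(2/3)*y/7), y)


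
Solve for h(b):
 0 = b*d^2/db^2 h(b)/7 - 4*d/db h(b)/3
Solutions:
 h(b) = C1 + C2*b^(31/3)


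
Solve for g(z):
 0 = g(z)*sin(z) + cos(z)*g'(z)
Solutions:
 g(z) = C1*cos(z)


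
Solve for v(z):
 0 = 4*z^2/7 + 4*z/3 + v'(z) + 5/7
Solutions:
 v(z) = C1 - 4*z^3/21 - 2*z^2/3 - 5*z/7


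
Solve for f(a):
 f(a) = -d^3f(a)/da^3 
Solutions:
 f(a) = C3*exp(-a) + (C1*sin(sqrt(3)*a/2) + C2*cos(sqrt(3)*a/2))*exp(a/2)


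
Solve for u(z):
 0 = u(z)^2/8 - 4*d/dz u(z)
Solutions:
 u(z) = -32/(C1 + z)


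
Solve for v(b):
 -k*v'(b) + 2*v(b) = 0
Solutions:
 v(b) = C1*exp(2*b/k)


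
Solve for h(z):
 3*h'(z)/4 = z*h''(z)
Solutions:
 h(z) = C1 + C2*z^(7/4)


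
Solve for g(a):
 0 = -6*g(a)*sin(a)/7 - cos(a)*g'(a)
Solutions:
 g(a) = C1*cos(a)^(6/7)


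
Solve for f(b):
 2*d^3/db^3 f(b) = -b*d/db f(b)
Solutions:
 f(b) = C1 + Integral(C2*airyai(-2^(2/3)*b/2) + C3*airybi(-2^(2/3)*b/2), b)


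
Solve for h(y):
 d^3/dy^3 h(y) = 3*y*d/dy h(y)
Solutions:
 h(y) = C1 + Integral(C2*airyai(3^(1/3)*y) + C3*airybi(3^(1/3)*y), y)


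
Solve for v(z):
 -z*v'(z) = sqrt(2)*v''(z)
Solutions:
 v(z) = C1 + C2*erf(2^(1/4)*z/2)


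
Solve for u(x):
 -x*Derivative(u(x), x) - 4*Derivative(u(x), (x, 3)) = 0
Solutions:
 u(x) = C1 + Integral(C2*airyai(-2^(1/3)*x/2) + C3*airybi(-2^(1/3)*x/2), x)


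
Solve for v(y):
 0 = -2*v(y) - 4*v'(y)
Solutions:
 v(y) = C1*exp(-y/2)


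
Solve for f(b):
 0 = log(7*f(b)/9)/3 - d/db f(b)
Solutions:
 3*Integral(1/(-log(_y) - log(7) + 2*log(3)), (_y, f(b))) = C1 - b


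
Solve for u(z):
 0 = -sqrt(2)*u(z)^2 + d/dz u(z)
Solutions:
 u(z) = -1/(C1 + sqrt(2)*z)


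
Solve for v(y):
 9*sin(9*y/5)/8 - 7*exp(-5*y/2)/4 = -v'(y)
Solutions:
 v(y) = C1 + 5*cos(9*y/5)/8 - 7*exp(-5*y/2)/10


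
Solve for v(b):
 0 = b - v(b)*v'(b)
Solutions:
 v(b) = -sqrt(C1 + b^2)
 v(b) = sqrt(C1 + b^2)


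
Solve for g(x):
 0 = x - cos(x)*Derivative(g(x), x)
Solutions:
 g(x) = C1 + Integral(x/cos(x), x)


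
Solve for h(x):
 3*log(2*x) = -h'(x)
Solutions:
 h(x) = C1 - 3*x*log(x) - x*log(8) + 3*x


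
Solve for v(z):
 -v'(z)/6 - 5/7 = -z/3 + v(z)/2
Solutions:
 v(z) = C1*exp(-3*z) + 2*z/3 - 104/63


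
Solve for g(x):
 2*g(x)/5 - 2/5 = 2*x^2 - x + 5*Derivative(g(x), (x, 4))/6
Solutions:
 g(x) = C1*exp(-sqrt(10)*3^(1/4)*x/5) + C2*exp(sqrt(10)*3^(1/4)*x/5) + C3*sin(sqrt(10)*3^(1/4)*x/5) + C4*cos(sqrt(10)*3^(1/4)*x/5) + 5*x^2 - 5*x/2 + 1


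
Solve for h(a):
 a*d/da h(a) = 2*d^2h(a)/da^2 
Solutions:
 h(a) = C1 + C2*erfi(a/2)


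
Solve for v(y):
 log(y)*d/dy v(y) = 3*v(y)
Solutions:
 v(y) = C1*exp(3*li(y))


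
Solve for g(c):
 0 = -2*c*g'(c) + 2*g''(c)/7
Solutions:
 g(c) = C1 + C2*erfi(sqrt(14)*c/2)


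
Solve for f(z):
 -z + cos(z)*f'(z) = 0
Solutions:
 f(z) = C1 + Integral(z/cos(z), z)


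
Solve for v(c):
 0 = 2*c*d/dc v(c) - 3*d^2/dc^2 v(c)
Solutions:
 v(c) = C1 + C2*erfi(sqrt(3)*c/3)


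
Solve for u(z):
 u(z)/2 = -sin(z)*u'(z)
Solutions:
 u(z) = C1*(cos(z) + 1)^(1/4)/(cos(z) - 1)^(1/4)


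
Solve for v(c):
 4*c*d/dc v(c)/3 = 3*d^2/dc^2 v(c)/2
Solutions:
 v(c) = C1 + C2*erfi(2*c/3)


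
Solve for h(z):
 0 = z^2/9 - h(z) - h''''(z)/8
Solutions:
 h(z) = z^2/9 + (C1*sin(2^(1/4)*z) + C2*cos(2^(1/4)*z))*exp(-2^(1/4)*z) + (C3*sin(2^(1/4)*z) + C4*cos(2^(1/4)*z))*exp(2^(1/4)*z)


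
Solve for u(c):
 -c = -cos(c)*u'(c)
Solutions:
 u(c) = C1 + Integral(c/cos(c), c)


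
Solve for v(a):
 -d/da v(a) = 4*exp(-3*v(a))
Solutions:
 v(a) = log(C1 - 12*a)/3
 v(a) = log((-3^(1/3) - 3^(5/6)*I)*(C1 - 4*a)^(1/3)/2)
 v(a) = log((-3^(1/3) + 3^(5/6)*I)*(C1 - 4*a)^(1/3)/2)


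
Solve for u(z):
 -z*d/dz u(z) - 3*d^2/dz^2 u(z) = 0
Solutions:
 u(z) = C1 + C2*erf(sqrt(6)*z/6)


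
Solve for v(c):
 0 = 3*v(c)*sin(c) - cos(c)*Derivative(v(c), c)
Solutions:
 v(c) = C1/cos(c)^3


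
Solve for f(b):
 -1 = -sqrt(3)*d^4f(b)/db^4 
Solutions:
 f(b) = C1 + C2*b + C3*b^2 + C4*b^3 + sqrt(3)*b^4/72


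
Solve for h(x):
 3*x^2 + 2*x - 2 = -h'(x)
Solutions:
 h(x) = C1 - x^3 - x^2 + 2*x


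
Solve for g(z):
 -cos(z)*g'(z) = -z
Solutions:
 g(z) = C1 + Integral(z/cos(z), z)


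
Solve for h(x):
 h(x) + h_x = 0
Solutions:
 h(x) = C1*exp(-x)


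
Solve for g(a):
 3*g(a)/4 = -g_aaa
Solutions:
 g(a) = C3*exp(-6^(1/3)*a/2) + (C1*sin(2^(1/3)*3^(5/6)*a/4) + C2*cos(2^(1/3)*3^(5/6)*a/4))*exp(6^(1/3)*a/4)


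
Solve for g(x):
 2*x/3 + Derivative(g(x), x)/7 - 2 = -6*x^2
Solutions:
 g(x) = C1 - 14*x^3 - 7*x^2/3 + 14*x


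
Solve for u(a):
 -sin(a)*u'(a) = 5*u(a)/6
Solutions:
 u(a) = C1*(cos(a) + 1)^(5/12)/(cos(a) - 1)^(5/12)


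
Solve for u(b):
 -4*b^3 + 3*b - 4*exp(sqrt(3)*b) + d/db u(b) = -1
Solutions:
 u(b) = C1 + b^4 - 3*b^2/2 - b + 4*sqrt(3)*exp(sqrt(3)*b)/3


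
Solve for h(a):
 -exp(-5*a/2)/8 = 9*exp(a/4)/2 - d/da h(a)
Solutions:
 h(a) = C1 + 18*exp(a/4) - exp(-5*a/2)/20


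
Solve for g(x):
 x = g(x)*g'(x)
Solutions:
 g(x) = -sqrt(C1 + x^2)
 g(x) = sqrt(C1 + x^2)


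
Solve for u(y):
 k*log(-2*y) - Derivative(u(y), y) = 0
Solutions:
 u(y) = C1 + k*y*log(-y) + k*y*(-1 + log(2))


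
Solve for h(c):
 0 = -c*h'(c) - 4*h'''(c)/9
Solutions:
 h(c) = C1 + Integral(C2*airyai(-2^(1/3)*3^(2/3)*c/2) + C3*airybi(-2^(1/3)*3^(2/3)*c/2), c)


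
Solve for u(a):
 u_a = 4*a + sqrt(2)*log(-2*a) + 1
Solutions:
 u(a) = C1 + 2*a^2 + sqrt(2)*a*log(-a) + a*(-sqrt(2) + sqrt(2)*log(2) + 1)


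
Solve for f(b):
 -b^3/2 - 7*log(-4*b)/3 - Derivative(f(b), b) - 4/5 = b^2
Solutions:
 f(b) = C1 - b^4/8 - b^3/3 - 7*b*log(-b)/3 + b*(23 - 70*log(2))/15


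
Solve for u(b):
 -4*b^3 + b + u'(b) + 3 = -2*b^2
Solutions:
 u(b) = C1 + b^4 - 2*b^3/3 - b^2/2 - 3*b


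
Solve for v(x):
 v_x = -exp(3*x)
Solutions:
 v(x) = C1 - exp(3*x)/3


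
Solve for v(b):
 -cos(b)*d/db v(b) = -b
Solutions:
 v(b) = C1 + Integral(b/cos(b), b)


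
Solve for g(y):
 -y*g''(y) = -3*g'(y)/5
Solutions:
 g(y) = C1 + C2*y^(8/5)


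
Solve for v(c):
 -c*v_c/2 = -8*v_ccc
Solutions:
 v(c) = C1 + Integral(C2*airyai(2^(2/3)*c/4) + C3*airybi(2^(2/3)*c/4), c)


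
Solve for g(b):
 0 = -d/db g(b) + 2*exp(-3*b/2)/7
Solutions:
 g(b) = C1 - 4*exp(-3*b/2)/21


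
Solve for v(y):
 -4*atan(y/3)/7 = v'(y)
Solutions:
 v(y) = C1 - 4*y*atan(y/3)/7 + 6*log(y^2 + 9)/7


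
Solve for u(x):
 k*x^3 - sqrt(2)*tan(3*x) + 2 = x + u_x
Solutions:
 u(x) = C1 + k*x^4/4 - x^2/2 + 2*x + sqrt(2)*log(cos(3*x))/3


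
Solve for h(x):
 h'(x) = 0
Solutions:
 h(x) = C1


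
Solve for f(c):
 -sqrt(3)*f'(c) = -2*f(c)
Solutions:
 f(c) = C1*exp(2*sqrt(3)*c/3)


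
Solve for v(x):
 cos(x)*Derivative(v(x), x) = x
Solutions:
 v(x) = C1 + Integral(x/cos(x), x)


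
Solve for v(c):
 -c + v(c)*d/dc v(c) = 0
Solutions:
 v(c) = -sqrt(C1 + c^2)
 v(c) = sqrt(C1 + c^2)


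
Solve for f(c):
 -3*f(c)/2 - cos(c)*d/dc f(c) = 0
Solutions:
 f(c) = C1*(sin(c) - 1)^(3/4)/(sin(c) + 1)^(3/4)


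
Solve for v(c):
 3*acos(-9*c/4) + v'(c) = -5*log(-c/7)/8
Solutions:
 v(c) = C1 - 5*c*log(-c)/8 - 3*c*acos(-9*c/4) + 5*c/8 + 5*c*log(7)/8 - sqrt(16 - 81*c^2)/3


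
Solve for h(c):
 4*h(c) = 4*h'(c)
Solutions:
 h(c) = C1*exp(c)


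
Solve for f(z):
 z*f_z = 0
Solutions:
 f(z) = C1


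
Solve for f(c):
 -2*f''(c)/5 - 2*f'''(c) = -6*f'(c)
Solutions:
 f(c) = C1 + C2*exp(c*(-1 + sqrt(301))/10) + C3*exp(-c*(1 + sqrt(301))/10)


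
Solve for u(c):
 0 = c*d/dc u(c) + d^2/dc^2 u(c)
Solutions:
 u(c) = C1 + C2*erf(sqrt(2)*c/2)


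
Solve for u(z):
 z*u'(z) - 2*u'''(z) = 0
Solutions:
 u(z) = C1 + Integral(C2*airyai(2^(2/3)*z/2) + C3*airybi(2^(2/3)*z/2), z)


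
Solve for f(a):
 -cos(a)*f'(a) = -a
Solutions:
 f(a) = C1 + Integral(a/cos(a), a)


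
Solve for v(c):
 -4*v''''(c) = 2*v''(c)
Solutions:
 v(c) = C1 + C2*c + C3*sin(sqrt(2)*c/2) + C4*cos(sqrt(2)*c/2)


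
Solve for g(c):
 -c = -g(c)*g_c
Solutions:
 g(c) = -sqrt(C1 + c^2)
 g(c) = sqrt(C1 + c^2)


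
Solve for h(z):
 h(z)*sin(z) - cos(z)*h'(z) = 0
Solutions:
 h(z) = C1/cos(z)


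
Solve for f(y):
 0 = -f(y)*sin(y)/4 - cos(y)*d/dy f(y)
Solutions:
 f(y) = C1*cos(y)^(1/4)


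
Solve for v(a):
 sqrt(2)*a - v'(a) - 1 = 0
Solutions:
 v(a) = C1 + sqrt(2)*a^2/2 - a


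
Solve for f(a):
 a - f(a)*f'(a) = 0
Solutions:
 f(a) = -sqrt(C1 + a^2)
 f(a) = sqrt(C1 + a^2)


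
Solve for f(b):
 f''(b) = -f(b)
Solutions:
 f(b) = C1*sin(b) + C2*cos(b)


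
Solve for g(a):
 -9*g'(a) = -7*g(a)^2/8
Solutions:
 g(a) = -72/(C1 + 7*a)


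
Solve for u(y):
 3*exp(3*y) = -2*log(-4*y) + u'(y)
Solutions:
 u(y) = C1 + 2*y*log(-y) + 2*y*(-1 + 2*log(2)) + exp(3*y)


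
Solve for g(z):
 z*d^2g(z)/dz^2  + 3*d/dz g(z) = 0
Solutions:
 g(z) = C1 + C2/z^2


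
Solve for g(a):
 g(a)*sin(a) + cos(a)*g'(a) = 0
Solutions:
 g(a) = C1*cos(a)


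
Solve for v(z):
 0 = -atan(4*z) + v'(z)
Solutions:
 v(z) = C1 + z*atan(4*z) - log(16*z^2 + 1)/8


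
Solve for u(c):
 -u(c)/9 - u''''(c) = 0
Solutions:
 u(c) = (C1*sin(sqrt(6)*c/6) + C2*cos(sqrt(6)*c/6))*exp(-sqrt(6)*c/6) + (C3*sin(sqrt(6)*c/6) + C4*cos(sqrt(6)*c/6))*exp(sqrt(6)*c/6)


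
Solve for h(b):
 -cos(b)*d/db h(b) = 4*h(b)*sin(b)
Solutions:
 h(b) = C1*cos(b)^4


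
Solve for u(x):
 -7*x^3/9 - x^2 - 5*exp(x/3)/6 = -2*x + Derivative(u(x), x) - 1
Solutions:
 u(x) = C1 - 7*x^4/36 - x^3/3 + x^2 + x - 5*exp(x/3)/2


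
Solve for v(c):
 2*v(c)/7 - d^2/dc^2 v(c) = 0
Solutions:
 v(c) = C1*exp(-sqrt(14)*c/7) + C2*exp(sqrt(14)*c/7)


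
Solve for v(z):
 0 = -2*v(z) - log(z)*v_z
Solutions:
 v(z) = C1*exp(-2*li(z))


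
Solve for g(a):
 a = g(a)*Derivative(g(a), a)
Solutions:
 g(a) = -sqrt(C1 + a^2)
 g(a) = sqrt(C1 + a^2)


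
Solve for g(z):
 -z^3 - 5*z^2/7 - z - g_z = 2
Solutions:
 g(z) = C1 - z^4/4 - 5*z^3/21 - z^2/2 - 2*z


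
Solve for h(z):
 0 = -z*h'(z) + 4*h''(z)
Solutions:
 h(z) = C1 + C2*erfi(sqrt(2)*z/4)


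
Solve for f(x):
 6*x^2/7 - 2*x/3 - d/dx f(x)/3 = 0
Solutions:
 f(x) = C1 + 6*x^3/7 - x^2


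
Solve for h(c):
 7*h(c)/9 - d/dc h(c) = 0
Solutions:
 h(c) = C1*exp(7*c/9)


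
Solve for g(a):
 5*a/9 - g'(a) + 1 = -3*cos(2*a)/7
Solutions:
 g(a) = C1 + 5*a^2/18 + a + 3*sin(2*a)/14


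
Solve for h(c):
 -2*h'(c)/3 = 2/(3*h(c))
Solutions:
 h(c) = -sqrt(C1 - 2*c)
 h(c) = sqrt(C1 - 2*c)


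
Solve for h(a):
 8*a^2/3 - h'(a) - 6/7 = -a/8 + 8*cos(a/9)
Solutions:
 h(a) = C1 + 8*a^3/9 + a^2/16 - 6*a/7 - 72*sin(a/9)


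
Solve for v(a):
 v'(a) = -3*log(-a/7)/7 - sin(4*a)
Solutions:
 v(a) = C1 - 3*a*log(-a)/7 + 3*a/7 + 3*a*log(7)/7 + cos(4*a)/4


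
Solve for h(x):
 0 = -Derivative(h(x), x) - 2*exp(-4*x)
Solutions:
 h(x) = C1 + exp(-4*x)/2


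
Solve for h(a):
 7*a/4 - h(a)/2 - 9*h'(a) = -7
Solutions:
 h(a) = C1*exp(-a/18) + 7*a/2 - 49


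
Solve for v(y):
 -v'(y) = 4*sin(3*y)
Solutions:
 v(y) = C1 + 4*cos(3*y)/3


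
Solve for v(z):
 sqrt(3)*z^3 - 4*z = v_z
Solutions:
 v(z) = C1 + sqrt(3)*z^4/4 - 2*z^2


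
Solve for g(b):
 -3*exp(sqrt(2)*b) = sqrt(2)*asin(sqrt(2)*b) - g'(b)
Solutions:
 g(b) = C1 + sqrt(2)*(b*asin(sqrt(2)*b) + sqrt(2)*sqrt(1 - 2*b^2)/2) + 3*sqrt(2)*exp(sqrt(2)*b)/2


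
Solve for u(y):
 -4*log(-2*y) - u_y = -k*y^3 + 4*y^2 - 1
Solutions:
 u(y) = C1 + k*y^4/4 - 4*y^3/3 - 4*y*log(-y) + y*(5 - 4*log(2))


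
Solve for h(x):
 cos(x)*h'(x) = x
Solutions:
 h(x) = C1 + Integral(x/cos(x), x)


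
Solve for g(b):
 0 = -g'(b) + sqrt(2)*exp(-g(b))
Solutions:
 g(b) = log(C1 + sqrt(2)*b)


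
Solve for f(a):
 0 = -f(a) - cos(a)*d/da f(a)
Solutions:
 f(a) = C1*sqrt(sin(a) - 1)/sqrt(sin(a) + 1)


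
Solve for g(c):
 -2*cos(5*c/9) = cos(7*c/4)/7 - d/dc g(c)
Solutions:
 g(c) = C1 + 18*sin(5*c/9)/5 + 4*sin(7*c/4)/49


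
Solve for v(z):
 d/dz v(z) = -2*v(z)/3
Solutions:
 v(z) = C1*exp(-2*z/3)


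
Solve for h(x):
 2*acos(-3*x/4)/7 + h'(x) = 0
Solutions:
 h(x) = C1 - 2*x*acos(-3*x/4)/7 - 2*sqrt(16 - 9*x^2)/21


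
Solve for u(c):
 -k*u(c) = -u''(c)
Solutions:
 u(c) = C1*exp(-c*sqrt(k)) + C2*exp(c*sqrt(k))


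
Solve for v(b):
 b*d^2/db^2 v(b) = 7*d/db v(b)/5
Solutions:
 v(b) = C1 + C2*b^(12/5)


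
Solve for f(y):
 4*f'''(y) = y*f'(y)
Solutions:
 f(y) = C1 + Integral(C2*airyai(2^(1/3)*y/2) + C3*airybi(2^(1/3)*y/2), y)


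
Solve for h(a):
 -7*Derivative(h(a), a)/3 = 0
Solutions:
 h(a) = C1


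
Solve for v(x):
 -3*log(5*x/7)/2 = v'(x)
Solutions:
 v(x) = C1 - 3*x*log(x)/2 - 3*x*log(5)/2 + 3*x/2 + 3*x*log(7)/2


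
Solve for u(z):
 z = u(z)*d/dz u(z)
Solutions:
 u(z) = -sqrt(C1 + z^2)
 u(z) = sqrt(C1 + z^2)


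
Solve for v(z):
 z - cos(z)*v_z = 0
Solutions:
 v(z) = C1 + Integral(z/cos(z), z)


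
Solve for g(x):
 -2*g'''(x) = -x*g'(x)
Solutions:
 g(x) = C1 + Integral(C2*airyai(2^(2/3)*x/2) + C3*airybi(2^(2/3)*x/2), x)


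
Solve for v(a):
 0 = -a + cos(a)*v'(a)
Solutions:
 v(a) = C1 + Integral(a/cos(a), a)


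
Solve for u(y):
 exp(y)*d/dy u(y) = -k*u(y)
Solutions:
 u(y) = C1*exp(k*exp(-y))


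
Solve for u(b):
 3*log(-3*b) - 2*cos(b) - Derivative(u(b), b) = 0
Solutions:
 u(b) = C1 + 3*b*log(-b) - 3*b + 3*b*log(3) - 2*sin(b)


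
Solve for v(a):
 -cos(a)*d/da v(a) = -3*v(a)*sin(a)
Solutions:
 v(a) = C1/cos(a)^3


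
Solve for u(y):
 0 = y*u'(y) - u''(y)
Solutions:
 u(y) = C1 + C2*erfi(sqrt(2)*y/2)


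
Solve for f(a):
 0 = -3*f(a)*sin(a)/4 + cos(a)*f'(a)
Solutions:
 f(a) = C1/cos(a)^(3/4)


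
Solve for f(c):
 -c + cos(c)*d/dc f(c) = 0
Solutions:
 f(c) = C1 + Integral(c/cos(c), c)


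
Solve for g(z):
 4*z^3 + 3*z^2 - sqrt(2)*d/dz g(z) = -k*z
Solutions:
 g(z) = C1 + sqrt(2)*k*z^2/4 + sqrt(2)*z^4/2 + sqrt(2)*z^3/2


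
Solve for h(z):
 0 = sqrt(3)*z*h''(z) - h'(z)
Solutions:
 h(z) = C1 + C2*z^(sqrt(3)/3 + 1)


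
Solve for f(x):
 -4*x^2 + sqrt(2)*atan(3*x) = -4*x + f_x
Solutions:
 f(x) = C1 - 4*x^3/3 + 2*x^2 + sqrt(2)*(x*atan(3*x) - log(9*x^2 + 1)/6)


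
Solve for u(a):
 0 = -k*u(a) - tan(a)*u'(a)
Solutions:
 u(a) = C1*exp(-k*log(sin(a)))


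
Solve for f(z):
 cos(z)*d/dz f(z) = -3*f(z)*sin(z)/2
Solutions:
 f(z) = C1*cos(z)^(3/2)


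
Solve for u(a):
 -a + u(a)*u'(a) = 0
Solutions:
 u(a) = -sqrt(C1 + a^2)
 u(a) = sqrt(C1 + a^2)


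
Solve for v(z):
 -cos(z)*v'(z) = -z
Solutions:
 v(z) = C1 + Integral(z/cos(z), z)


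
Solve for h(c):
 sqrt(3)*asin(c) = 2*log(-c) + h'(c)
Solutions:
 h(c) = C1 - 2*c*log(-c) + 2*c + sqrt(3)*(c*asin(c) + sqrt(1 - c^2))


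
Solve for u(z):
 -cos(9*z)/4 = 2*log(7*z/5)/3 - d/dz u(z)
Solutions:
 u(z) = C1 + 2*z*log(z)/3 - 2*z*log(5)/3 - 2*z/3 + 2*z*log(7)/3 + sin(9*z)/36


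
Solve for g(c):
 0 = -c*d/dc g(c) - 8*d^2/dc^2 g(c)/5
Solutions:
 g(c) = C1 + C2*erf(sqrt(5)*c/4)


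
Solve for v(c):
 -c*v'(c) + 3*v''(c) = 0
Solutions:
 v(c) = C1 + C2*erfi(sqrt(6)*c/6)


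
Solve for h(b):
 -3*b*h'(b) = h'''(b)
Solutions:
 h(b) = C1 + Integral(C2*airyai(-3^(1/3)*b) + C3*airybi(-3^(1/3)*b), b)


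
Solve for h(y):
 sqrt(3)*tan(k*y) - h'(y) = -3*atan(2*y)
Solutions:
 h(y) = C1 + 3*y*atan(2*y) + sqrt(3)*Piecewise((-log(cos(k*y))/k, Ne(k, 0)), (0, True)) - 3*log(4*y^2 + 1)/4


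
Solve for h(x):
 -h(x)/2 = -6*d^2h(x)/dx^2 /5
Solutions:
 h(x) = C1*exp(-sqrt(15)*x/6) + C2*exp(sqrt(15)*x/6)


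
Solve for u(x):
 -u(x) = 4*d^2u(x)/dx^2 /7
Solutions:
 u(x) = C1*sin(sqrt(7)*x/2) + C2*cos(sqrt(7)*x/2)


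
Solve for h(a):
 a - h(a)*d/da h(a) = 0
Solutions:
 h(a) = -sqrt(C1 + a^2)
 h(a) = sqrt(C1 + a^2)


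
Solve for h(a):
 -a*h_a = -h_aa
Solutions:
 h(a) = C1 + C2*erfi(sqrt(2)*a/2)


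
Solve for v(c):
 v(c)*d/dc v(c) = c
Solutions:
 v(c) = -sqrt(C1 + c^2)
 v(c) = sqrt(C1 + c^2)


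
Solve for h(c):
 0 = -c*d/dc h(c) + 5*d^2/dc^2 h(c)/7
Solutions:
 h(c) = C1 + C2*erfi(sqrt(70)*c/10)


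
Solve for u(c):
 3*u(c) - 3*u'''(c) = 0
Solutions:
 u(c) = C3*exp(c) + (C1*sin(sqrt(3)*c/2) + C2*cos(sqrt(3)*c/2))*exp(-c/2)


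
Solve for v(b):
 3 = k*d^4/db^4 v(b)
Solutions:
 v(b) = C1 + C2*b + C3*b^2 + C4*b^3 + b^4/(8*k)


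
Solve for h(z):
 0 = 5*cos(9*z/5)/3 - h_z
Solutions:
 h(z) = C1 + 25*sin(9*z/5)/27


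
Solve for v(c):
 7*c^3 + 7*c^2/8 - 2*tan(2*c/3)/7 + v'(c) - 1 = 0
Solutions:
 v(c) = C1 - 7*c^4/4 - 7*c^3/24 + c - 3*log(cos(2*c/3))/7


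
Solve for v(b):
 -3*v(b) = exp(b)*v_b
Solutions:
 v(b) = C1*exp(3*exp(-b))


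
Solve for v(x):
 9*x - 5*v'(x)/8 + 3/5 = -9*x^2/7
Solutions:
 v(x) = C1 + 24*x^3/35 + 36*x^2/5 + 24*x/25


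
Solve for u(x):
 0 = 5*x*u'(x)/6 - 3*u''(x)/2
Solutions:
 u(x) = C1 + C2*erfi(sqrt(10)*x/6)


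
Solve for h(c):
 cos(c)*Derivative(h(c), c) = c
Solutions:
 h(c) = C1 + Integral(c/cos(c), c)


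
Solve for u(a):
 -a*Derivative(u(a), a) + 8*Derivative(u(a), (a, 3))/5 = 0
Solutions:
 u(a) = C1 + Integral(C2*airyai(5^(1/3)*a/2) + C3*airybi(5^(1/3)*a/2), a)


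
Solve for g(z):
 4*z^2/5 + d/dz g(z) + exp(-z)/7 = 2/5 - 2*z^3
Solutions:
 g(z) = C1 - z^4/2 - 4*z^3/15 + 2*z/5 + exp(-z)/7


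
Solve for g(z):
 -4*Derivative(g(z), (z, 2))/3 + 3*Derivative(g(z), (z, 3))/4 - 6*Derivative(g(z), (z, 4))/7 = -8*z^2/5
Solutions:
 g(z) = C1 + C2*z + z^4/10 + 9*z^3/40 - 351*z^2/896 + (C3*sin(sqrt(3143)*z/48) + C4*cos(sqrt(3143)*z/48))*exp(7*z/16)


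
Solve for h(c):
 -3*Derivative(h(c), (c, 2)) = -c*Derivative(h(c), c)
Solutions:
 h(c) = C1 + C2*erfi(sqrt(6)*c/6)


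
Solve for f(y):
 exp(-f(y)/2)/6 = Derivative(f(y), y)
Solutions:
 f(y) = 2*log(C1 + y/12)


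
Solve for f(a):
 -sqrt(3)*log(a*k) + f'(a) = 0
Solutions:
 f(a) = C1 + sqrt(3)*a*log(a*k) - sqrt(3)*a


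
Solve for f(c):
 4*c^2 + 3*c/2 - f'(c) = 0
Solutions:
 f(c) = C1 + 4*c^3/3 + 3*c^2/4


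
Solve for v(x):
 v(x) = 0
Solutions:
 v(x) = 0


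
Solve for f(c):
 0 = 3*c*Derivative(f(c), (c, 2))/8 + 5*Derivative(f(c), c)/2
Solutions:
 f(c) = C1 + C2/c^(17/3)


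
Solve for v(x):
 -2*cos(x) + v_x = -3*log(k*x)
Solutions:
 v(x) = C1 - 3*x*log(k*x) + 3*x + 2*sin(x)


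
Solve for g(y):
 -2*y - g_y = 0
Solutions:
 g(y) = C1 - y^2


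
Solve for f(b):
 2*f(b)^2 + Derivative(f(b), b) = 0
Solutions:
 f(b) = 1/(C1 + 2*b)


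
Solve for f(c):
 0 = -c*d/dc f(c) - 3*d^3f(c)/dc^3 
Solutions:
 f(c) = C1 + Integral(C2*airyai(-3^(2/3)*c/3) + C3*airybi(-3^(2/3)*c/3), c)


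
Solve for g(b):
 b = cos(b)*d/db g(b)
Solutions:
 g(b) = C1 + Integral(b/cos(b), b)


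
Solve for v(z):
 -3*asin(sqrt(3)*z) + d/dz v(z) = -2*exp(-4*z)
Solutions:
 v(z) = C1 + 3*z*asin(sqrt(3)*z) + sqrt(3)*sqrt(1 - 3*z^2) + exp(-4*z)/2


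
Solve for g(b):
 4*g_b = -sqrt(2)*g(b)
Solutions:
 g(b) = C1*exp(-sqrt(2)*b/4)


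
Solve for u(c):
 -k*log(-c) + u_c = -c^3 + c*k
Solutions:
 u(c) = C1 - c^4/4 + c^2*k/2 + c*k*log(-c) - c*k


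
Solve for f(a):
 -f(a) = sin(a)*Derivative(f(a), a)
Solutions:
 f(a) = C1*sqrt(cos(a) + 1)/sqrt(cos(a) - 1)


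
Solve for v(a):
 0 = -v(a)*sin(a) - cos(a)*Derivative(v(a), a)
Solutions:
 v(a) = C1*cos(a)


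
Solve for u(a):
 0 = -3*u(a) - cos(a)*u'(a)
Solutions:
 u(a) = C1*(sin(a) - 1)^(3/2)/(sin(a) + 1)^(3/2)


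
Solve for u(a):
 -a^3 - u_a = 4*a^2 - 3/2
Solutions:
 u(a) = C1 - a^4/4 - 4*a^3/3 + 3*a/2


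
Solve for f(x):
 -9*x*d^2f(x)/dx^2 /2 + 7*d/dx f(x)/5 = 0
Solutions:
 f(x) = C1 + C2*x^(59/45)


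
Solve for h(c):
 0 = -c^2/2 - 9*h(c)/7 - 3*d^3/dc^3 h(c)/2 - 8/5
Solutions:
 h(c) = C3*exp(-6^(1/3)*7^(2/3)*c/7) - 7*c^2/18 + (C1*sin(2^(1/3)*3^(5/6)*7^(2/3)*c/14) + C2*cos(2^(1/3)*3^(5/6)*7^(2/3)*c/14))*exp(6^(1/3)*7^(2/3)*c/14) - 56/45


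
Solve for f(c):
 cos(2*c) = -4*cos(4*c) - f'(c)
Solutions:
 f(c) = C1 - sin(2*c)/2 - sin(4*c)


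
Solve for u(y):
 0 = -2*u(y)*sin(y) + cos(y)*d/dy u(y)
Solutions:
 u(y) = C1/cos(y)^2


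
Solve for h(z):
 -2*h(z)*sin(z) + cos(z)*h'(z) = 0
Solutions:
 h(z) = C1/cos(z)^2


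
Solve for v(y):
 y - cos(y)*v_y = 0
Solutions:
 v(y) = C1 + Integral(y/cos(y), y)


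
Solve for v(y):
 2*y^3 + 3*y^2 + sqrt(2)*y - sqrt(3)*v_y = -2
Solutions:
 v(y) = C1 + sqrt(3)*y^4/6 + sqrt(3)*y^3/3 + sqrt(6)*y^2/6 + 2*sqrt(3)*y/3


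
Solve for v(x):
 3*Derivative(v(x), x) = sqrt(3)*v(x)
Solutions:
 v(x) = C1*exp(sqrt(3)*x/3)


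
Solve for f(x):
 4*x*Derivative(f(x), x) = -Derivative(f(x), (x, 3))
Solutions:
 f(x) = C1 + Integral(C2*airyai(-2^(2/3)*x) + C3*airybi(-2^(2/3)*x), x)


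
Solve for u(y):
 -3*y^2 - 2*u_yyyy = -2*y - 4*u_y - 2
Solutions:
 u(y) = C1 + C4*exp(2^(1/3)*y) + y^3/4 - y^2/4 - y/2 + (C2*sin(2^(1/3)*sqrt(3)*y/2) + C3*cos(2^(1/3)*sqrt(3)*y/2))*exp(-2^(1/3)*y/2)


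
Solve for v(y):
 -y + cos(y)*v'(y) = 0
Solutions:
 v(y) = C1 + Integral(y/cos(y), y)


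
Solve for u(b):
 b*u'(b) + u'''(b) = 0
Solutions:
 u(b) = C1 + Integral(C2*airyai(-b) + C3*airybi(-b), b)


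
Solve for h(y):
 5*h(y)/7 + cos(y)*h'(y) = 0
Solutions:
 h(y) = C1*(sin(y) - 1)^(5/14)/(sin(y) + 1)^(5/14)


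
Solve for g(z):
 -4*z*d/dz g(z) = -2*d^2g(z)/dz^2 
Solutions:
 g(z) = C1 + C2*erfi(z)


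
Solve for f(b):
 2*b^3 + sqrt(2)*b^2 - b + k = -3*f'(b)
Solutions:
 f(b) = C1 - b^4/6 - sqrt(2)*b^3/9 + b^2/6 - b*k/3


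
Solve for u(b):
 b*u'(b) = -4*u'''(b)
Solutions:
 u(b) = C1 + Integral(C2*airyai(-2^(1/3)*b/2) + C3*airybi(-2^(1/3)*b/2), b)


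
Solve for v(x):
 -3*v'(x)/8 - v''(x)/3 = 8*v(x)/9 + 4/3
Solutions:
 v(x) = (C1*sin(19*sqrt(15)*x/48) + C2*cos(19*sqrt(15)*x/48))*exp(-9*x/16) - 3/2


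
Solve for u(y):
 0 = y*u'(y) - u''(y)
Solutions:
 u(y) = C1 + C2*erfi(sqrt(2)*y/2)


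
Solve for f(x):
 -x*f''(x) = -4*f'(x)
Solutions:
 f(x) = C1 + C2*x^5


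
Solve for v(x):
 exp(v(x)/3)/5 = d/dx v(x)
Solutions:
 v(x) = 3*log(-1/(C1 + x)) + 3*log(15)


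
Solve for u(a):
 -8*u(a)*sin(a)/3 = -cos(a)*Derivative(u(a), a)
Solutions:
 u(a) = C1/cos(a)^(8/3)


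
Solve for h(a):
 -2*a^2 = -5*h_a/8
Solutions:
 h(a) = C1 + 16*a^3/15


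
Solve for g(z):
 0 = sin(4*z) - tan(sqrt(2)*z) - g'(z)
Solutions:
 g(z) = C1 + sqrt(2)*log(cos(sqrt(2)*z))/2 - cos(4*z)/4


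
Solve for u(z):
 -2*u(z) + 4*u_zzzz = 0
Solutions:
 u(z) = C1*exp(-2^(3/4)*z/2) + C2*exp(2^(3/4)*z/2) + C3*sin(2^(3/4)*z/2) + C4*cos(2^(3/4)*z/2)


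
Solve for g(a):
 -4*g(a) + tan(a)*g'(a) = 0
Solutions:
 g(a) = C1*sin(a)^4


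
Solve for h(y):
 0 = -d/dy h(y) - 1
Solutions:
 h(y) = C1 - y


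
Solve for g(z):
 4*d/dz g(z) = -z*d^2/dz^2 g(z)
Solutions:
 g(z) = C1 + C2/z^3


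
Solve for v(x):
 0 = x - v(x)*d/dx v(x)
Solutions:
 v(x) = -sqrt(C1 + x^2)
 v(x) = sqrt(C1 + x^2)


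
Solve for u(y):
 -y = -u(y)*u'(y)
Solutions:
 u(y) = -sqrt(C1 + y^2)
 u(y) = sqrt(C1 + y^2)


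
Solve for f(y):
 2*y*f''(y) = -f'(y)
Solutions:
 f(y) = C1 + C2*sqrt(y)


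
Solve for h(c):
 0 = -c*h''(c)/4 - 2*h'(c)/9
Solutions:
 h(c) = C1 + C2*c^(1/9)


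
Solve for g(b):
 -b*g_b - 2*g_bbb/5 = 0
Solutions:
 g(b) = C1 + Integral(C2*airyai(-2^(2/3)*5^(1/3)*b/2) + C3*airybi(-2^(2/3)*5^(1/3)*b/2), b)


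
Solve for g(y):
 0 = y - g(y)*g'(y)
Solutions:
 g(y) = -sqrt(C1 + y^2)
 g(y) = sqrt(C1 + y^2)


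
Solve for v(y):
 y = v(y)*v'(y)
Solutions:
 v(y) = -sqrt(C1 + y^2)
 v(y) = sqrt(C1 + y^2)


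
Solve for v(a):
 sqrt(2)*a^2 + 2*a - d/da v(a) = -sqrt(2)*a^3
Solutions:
 v(a) = C1 + sqrt(2)*a^4/4 + sqrt(2)*a^3/3 + a^2


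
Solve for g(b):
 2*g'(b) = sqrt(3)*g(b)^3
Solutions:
 g(b) = -sqrt(-1/(C1 + sqrt(3)*b))
 g(b) = sqrt(-1/(C1 + sqrt(3)*b))


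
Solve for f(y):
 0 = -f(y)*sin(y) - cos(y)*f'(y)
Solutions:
 f(y) = C1*cos(y)


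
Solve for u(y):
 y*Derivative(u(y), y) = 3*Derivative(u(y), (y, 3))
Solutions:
 u(y) = C1 + Integral(C2*airyai(3^(2/3)*y/3) + C3*airybi(3^(2/3)*y/3), y)


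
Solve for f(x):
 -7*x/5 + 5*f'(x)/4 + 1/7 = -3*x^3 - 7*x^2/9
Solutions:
 f(x) = C1 - 3*x^4/5 - 28*x^3/135 + 14*x^2/25 - 4*x/35


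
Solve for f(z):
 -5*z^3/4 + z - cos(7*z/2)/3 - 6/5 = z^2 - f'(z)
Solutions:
 f(z) = C1 + 5*z^4/16 + z^3/3 - z^2/2 + 6*z/5 + 2*sin(7*z/2)/21


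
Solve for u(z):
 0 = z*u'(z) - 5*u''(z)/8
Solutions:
 u(z) = C1 + C2*erfi(2*sqrt(5)*z/5)


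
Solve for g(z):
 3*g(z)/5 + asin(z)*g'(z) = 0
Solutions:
 g(z) = C1*exp(-3*Integral(1/asin(z), z)/5)


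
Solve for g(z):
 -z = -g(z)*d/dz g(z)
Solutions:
 g(z) = -sqrt(C1 + z^2)
 g(z) = sqrt(C1 + z^2)


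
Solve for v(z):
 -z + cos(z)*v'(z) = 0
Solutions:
 v(z) = C1 + Integral(z/cos(z), z)


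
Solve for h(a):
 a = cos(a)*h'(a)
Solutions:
 h(a) = C1 + Integral(a/cos(a), a)


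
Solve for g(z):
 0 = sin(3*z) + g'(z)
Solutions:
 g(z) = C1 + cos(3*z)/3


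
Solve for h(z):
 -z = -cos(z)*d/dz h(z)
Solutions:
 h(z) = C1 + Integral(z/cos(z), z)


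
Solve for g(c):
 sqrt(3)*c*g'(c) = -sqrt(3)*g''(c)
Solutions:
 g(c) = C1 + C2*erf(sqrt(2)*c/2)


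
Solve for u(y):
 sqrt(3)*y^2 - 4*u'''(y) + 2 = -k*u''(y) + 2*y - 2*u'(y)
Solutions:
 u(y) = C1 + C2*exp(y*(k - sqrt(k^2 + 32))/8) + C3*exp(y*(k + sqrt(k^2 + 32))/8) - sqrt(3)*k^2*y/4 + sqrt(3)*k*y^2/4 - k*y/2 - sqrt(3)*y^3/6 + y^2/2 - 2*sqrt(3)*y - y


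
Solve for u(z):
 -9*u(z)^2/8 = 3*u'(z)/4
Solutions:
 u(z) = 2/(C1 + 3*z)


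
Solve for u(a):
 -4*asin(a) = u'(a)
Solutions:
 u(a) = C1 - 4*a*asin(a) - 4*sqrt(1 - a^2)


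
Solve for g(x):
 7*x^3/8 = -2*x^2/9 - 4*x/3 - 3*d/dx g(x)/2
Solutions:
 g(x) = C1 - 7*x^4/48 - 4*x^3/81 - 4*x^2/9


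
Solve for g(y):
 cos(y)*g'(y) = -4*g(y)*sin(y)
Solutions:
 g(y) = C1*cos(y)^4


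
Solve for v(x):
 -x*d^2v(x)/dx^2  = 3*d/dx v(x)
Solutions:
 v(x) = C1 + C2/x^2


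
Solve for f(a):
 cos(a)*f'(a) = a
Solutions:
 f(a) = C1 + Integral(a/cos(a), a)


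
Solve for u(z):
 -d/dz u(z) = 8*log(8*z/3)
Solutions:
 u(z) = C1 - 8*z*log(z) + z*log(6561/16777216) + 8*z


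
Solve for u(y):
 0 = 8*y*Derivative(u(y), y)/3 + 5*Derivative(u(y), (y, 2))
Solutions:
 u(y) = C1 + C2*erf(2*sqrt(15)*y/15)


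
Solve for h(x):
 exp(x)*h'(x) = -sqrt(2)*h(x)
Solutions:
 h(x) = C1*exp(sqrt(2)*exp(-x))


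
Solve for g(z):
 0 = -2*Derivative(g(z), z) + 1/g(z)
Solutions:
 g(z) = -sqrt(C1 + z)
 g(z) = sqrt(C1 + z)


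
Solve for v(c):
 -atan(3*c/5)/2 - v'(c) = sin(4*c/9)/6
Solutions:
 v(c) = C1 - c*atan(3*c/5)/2 + 5*log(9*c^2 + 25)/12 + 3*cos(4*c/9)/8


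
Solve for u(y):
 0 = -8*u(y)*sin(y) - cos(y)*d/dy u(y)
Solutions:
 u(y) = C1*cos(y)^8


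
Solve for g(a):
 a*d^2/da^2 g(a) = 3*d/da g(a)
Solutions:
 g(a) = C1 + C2*a^4


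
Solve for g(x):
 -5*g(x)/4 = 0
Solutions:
 g(x) = 0


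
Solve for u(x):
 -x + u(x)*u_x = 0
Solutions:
 u(x) = -sqrt(C1 + x^2)
 u(x) = sqrt(C1 + x^2)


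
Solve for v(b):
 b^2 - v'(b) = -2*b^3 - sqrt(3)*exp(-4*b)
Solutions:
 v(b) = C1 + b^4/2 + b^3/3 - sqrt(3)*exp(-4*b)/4


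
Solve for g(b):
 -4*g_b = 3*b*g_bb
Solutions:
 g(b) = C1 + C2/b^(1/3)


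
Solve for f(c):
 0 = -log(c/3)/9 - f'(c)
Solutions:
 f(c) = C1 - c*log(c)/9 + c/9 + c*log(3)/9


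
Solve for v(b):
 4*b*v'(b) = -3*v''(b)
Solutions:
 v(b) = C1 + C2*erf(sqrt(6)*b/3)


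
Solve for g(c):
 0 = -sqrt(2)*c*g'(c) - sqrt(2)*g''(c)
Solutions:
 g(c) = C1 + C2*erf(sqrt(2)*c/2)


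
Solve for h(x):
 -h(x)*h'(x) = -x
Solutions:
 h(x) = -sqrt(C1 + x^2)
 h(x) = sqrt(C1 + x^2)


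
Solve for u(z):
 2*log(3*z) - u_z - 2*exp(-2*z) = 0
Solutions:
 u(z) = C1 + 2*z*log(z) + 2*z*(-1 + log(3)) + exp(-2*z)


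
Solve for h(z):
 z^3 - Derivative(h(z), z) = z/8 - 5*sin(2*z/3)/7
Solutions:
 h(z) = C1 + z^4/4 - z^2/16 - 15*cos(2*z/3)/14


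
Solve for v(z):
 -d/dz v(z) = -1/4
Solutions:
 v(z) = C1 + z/4


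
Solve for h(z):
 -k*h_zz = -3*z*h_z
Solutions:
 h(z) = C1 + C2*erf(sqrt(6)*z*sqrt(-1/k)/2)/sqrt(-1/k)


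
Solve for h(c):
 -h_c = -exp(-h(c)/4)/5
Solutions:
 h(c) = 4*log(C1 + c/20)


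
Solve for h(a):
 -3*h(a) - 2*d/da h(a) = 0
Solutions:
 h(a) = C1*exp(-3*a/2)


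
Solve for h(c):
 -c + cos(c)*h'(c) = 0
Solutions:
 h(c) = C1 + Integral(c/cos(c), c)


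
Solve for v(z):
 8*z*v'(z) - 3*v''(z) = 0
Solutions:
 v(z) = C1 + C2*erfi(2*sqrt(3)*z/3)


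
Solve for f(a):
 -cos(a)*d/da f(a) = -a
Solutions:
 f(a) = C1 + Integral(a/cos(a), a)


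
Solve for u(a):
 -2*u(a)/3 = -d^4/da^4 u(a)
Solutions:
 u(a) = C1*exp(-2^(1/4)*3^(3/4)*a/3) + C2*exp(2^(1/4)*3^(3/4)*a/3) + C3*sin(2^(1/4)*3^(3/4)*a/3) + C4*cos(2^(1/4)*3^(3/4)*a/3)


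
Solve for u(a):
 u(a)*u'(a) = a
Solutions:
 u(a) = -sqrt(C1 + a^2)
 u(a) = sqrt(C1 + a^2)


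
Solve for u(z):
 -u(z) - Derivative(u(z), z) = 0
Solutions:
 u(z) = C1*exp(-z)


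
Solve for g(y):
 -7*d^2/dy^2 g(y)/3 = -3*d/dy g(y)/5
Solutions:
 g(y) = C1 + C2*exp(9*y/35)


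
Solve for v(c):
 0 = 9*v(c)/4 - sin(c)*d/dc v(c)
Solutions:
 v(c) = C1*(cos(c) - 1)^(9/8)/(cos(c) + 1)^(9/8)


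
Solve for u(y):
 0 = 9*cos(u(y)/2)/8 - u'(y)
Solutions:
 -9*y/8 - log(sin(u(y)/2) - 1) + log(sin(u(y)/2) + 1) = C1


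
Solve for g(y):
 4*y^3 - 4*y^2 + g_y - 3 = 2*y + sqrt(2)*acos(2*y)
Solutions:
 g(y) = C1 - y^4 + 4*y^3/3 + y^2 + 3*y + sqrt(2)*(y*acos(2*y) - sqrt(1 - 4*y^2)/2)


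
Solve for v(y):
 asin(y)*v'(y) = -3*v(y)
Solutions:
 v(y) = C1*exp(-3*Integral(1/asin(y), y))


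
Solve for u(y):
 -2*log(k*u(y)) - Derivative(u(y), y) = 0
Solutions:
 li(k*u(y))/k = C1 - 2*y


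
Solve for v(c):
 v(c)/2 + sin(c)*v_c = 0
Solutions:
 v(c) = C1*(cos(c) + 1)^(1/4)/(cos(c) - 1)^(1/4)


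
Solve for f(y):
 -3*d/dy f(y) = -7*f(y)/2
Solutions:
 f(y) = C1*exp(7*y/6)


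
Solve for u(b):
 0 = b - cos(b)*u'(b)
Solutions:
 u(b) = C1 + Integral(b/cos(b), b)


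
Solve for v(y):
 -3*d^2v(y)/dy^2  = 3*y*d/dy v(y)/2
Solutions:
 v(y) = C1 + C2*erf(y/2)


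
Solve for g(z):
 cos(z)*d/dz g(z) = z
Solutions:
 g(z) = C1 + Integral(z/cos(z), z)


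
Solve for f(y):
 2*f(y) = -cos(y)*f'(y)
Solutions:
 f(y) = C1*(sin(y) - 1)/(sin(y) + 1)


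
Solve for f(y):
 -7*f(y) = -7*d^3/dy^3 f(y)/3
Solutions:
 f(y) = C3*exp(3^(1/3)*y) + (C1*sin(3^(5/6)*y/2) + C2*cos(3^(5/6)*y/2))*exp(-3^(1/3)*y/2)


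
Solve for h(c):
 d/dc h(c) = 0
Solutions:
 h(c) = C1


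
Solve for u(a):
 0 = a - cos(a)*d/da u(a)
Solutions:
 u(a) = C1 + Integral(a/cos(a), a)


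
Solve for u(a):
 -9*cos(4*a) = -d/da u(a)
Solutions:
 u(a) = C1 + 9*sin(4*a)/4


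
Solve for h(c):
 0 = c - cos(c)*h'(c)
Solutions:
 h(c) = C1 + Integral(c/cos(c), c)


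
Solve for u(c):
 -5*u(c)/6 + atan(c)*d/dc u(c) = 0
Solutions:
 u(c) = C1*exp(5*Integral(1/atan(c), c)/6)


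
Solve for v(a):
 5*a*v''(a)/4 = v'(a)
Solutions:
 v(a) = C1 + C2*a^(9/5)


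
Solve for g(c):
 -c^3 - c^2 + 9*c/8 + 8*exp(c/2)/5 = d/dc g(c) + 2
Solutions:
 g(c) = C1 - c^4/4 - c^3/3 + 9*c^2/16 - 2*c + 16*exp(c/2)/5


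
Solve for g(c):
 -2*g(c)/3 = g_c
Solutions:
 g(c) = C1*exp(-2*c/3)


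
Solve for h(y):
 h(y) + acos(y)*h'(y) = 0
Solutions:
 h(y) = C1*exp(-Integral(1/acos(y), y))


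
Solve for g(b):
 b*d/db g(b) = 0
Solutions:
 g(b) = C1


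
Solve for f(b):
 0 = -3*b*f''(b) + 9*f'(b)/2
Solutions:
 f(b) = C1 + C2*b^(5/2)


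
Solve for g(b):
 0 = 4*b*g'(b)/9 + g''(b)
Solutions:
 g(b) = C1 + C2*erf(sqrt(2)*b/3)


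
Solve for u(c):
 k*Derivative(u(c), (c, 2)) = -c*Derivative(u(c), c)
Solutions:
 u(c) = C1 + C2*sqrt(k)*erf(sqrt(2)*c*sqrt(1/k)/2)


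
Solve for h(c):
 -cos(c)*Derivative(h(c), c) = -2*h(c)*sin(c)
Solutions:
 h(c) = C1/cos(c)^2


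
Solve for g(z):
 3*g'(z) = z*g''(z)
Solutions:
 g(z) = C1 + C2*z^4
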